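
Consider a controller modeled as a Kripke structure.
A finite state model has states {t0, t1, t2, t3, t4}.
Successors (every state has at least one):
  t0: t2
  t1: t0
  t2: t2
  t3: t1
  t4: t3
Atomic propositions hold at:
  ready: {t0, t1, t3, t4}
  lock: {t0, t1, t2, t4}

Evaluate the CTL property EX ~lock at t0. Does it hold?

Sat(~lock) = {t3}
Sat(EX ~lock) = {s : some successor in {t3}} = {t4}
t0 ∉ Sat(EX ~lock) = {t4}, so the formula does not hold at t0.

No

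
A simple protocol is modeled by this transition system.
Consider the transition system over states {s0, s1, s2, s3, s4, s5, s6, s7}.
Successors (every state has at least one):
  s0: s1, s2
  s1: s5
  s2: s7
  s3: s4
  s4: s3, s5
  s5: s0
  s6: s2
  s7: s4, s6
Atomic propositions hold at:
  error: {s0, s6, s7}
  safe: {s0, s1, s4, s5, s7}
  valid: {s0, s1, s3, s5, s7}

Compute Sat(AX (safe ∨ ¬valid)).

{s0, s1, s2, s3, s5, s6, s7}

Sat(¬valid) = {s2, s4, s6}
Sat(safe ∨ ¬valid) = {s0, s1, s2, s4, s5, s6, s7}
Sat(AX (safe ∨ ¬valid)) = {s : every successor in {s0, s1, s2, s4, s5, s6, s7}} = {s0, s1, s2, s3, s5, s6, s7}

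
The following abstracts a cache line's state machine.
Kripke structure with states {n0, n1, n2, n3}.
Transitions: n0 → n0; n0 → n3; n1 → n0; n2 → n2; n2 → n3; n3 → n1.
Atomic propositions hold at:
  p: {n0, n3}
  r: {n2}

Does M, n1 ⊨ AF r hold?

AF r: least fixpoint, start Z0 = {n2}, add states with every successor in Z. Already a fixed point.
Sat(AF r) = {n2}
n1 ∉ Sat(AF r) = {n2}, so the formula does not hold at n1.

No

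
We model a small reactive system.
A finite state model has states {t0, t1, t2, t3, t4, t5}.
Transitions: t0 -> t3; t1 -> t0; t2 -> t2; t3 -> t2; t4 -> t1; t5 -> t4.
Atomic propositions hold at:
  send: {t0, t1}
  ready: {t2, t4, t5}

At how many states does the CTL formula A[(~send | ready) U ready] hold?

Sat(~send) = {t2, t3, t4, t5}
Sat(~send | ready) = {t2, t3, t4, t5}
A[(~send | ready) U ready]: least fixpoint, start Z0 = Sat(ready) = {t2, t4, t5}, add states in Sat(~send | ready) with every successor in Z. Z1 = {t2, t3, t4, t5}; fixed.
Sat(A[(~send | ready) U ready]) = {t2, t3, t4, t5}
|Sat(A[(~send | ready) U ready])| = |{t2, t3, t4, t5}| = 4.

4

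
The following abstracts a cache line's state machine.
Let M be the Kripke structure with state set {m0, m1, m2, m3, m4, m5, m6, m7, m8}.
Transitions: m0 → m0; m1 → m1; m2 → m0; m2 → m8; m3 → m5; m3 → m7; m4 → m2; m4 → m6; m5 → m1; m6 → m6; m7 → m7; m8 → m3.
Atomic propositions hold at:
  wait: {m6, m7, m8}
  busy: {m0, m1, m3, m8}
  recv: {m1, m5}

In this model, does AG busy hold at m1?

AG busy: greatest fixpoint, start Z0 = {m0, m1, m3, m8}, keep only states in Sat with every successor in Z. Z1 = {m0, m1, m8}; Z2 = {m0, m1}; fixed.
Sat(AG busy) = {m0, m1}
m1 ∈ Sat(AG busy) = {m0, m1}, so the formula holds at m1.

Yes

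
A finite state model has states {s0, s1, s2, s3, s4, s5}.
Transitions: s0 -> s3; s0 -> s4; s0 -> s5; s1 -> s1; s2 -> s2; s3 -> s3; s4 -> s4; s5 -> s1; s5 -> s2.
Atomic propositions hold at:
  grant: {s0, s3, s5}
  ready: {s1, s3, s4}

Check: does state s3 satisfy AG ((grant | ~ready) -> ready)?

Sat(~ready) = {s0, s2, s5}
Sat(grant | ~ready) = {s0, s2, s3, s5}
Sat((grant | ~ready) -> ready) = {s1, s3, s4}
AG ((grant | ~ready) -> ready): greatest fixpoint, start Z0 = {s1, s3, s4}, keep only states in Sat with every successor in Z. Already a fixed point.
Sat(AG ((grant | ~ready) -> ready)) = {s1, s3, s4}
s3 ∈ Sat(AG ((grant | ~ready) -> ready)) = {s1, s3, s4}, so the formula holds at s3.

Yes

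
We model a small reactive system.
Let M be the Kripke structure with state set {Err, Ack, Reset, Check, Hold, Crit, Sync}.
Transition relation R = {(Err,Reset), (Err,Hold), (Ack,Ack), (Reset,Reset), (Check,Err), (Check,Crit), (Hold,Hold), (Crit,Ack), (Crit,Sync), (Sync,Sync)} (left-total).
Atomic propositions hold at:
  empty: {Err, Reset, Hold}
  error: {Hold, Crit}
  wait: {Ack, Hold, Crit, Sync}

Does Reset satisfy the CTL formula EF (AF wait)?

No

AF wait: least fixpoint, start Z0 = {Ack, Hold, Crit, Sync}, add states with every successor in Z. Already a fixed point.
Sat(AF wait) = {Ack, Hold, Crit, Sync}
EF (AF wait): least fixpoint, start Z0 = {Ack, Hold, Crit, Sync}, add states with some successor in Z. Z1 = {Err, Ack, Check, Hold, Crit, Sync}; fixed.
Sat(EF (AF wait)) = {Err, Ack, Check, Hold, Crit, Sync}
Reset ∉ Sat(EF (AF wait)) = {Err, Ack, Check, Hold, Crit, Sync}, so the formula does not hold at Reset.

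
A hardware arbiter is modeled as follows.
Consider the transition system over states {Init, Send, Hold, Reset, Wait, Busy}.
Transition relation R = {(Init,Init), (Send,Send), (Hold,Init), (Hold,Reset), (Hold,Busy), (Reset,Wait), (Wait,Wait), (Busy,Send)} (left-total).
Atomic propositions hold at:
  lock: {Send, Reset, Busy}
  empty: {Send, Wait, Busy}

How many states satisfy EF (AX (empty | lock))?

Sat(empty | lock) = {Send, Reset, Wait, Busy}
Sat(AX (empty | lock)) = {s : every successor in {Send, Reset, Wait, Busy}} = {Send, Reset, Wait, Busy}
EF (AX (empty | lock)): least fixpoint, start Z0 = {Send, Reset, Wait, Busy}, add states with some successor in Z. Z1 = {Send, Hold, Reset, Wait, Busy}; fixed.
Sat(EF (AX (empty | lock))) = {Send, Hold, Reset, Wait, Busy}
|Sat(EF (AX (empty | lock)))| = |{Send, Hold, Reset, Wait, Busy}| = 5.

5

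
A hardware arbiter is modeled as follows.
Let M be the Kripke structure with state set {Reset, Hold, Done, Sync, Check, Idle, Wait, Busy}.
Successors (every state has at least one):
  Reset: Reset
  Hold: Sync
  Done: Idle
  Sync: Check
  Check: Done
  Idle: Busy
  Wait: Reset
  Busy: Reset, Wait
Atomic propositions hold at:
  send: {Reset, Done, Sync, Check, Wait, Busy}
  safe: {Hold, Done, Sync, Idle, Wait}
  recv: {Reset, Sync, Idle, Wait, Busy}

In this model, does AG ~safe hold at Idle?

Sat(~safe) = {Reset, Check, Busy}
AG ~safe: greatest fixpoint, start Z0 = {Reset, Check, Busy}, keep only states in Sat with every successor in Z. Z1 = {Reset}; fixed.
Sat(AG ~safe) = {Reset}
Idle ∉ Sat(AG ~safe) = {Reset}, so the formula does not hold at Idle.

No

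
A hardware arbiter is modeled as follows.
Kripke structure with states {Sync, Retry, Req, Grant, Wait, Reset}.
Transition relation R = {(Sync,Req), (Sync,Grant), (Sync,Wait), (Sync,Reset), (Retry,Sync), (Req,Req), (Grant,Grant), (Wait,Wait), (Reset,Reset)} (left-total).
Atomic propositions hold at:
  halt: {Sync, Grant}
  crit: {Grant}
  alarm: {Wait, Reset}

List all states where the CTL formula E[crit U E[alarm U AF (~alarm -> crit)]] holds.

{Grant, Wait, Reset}

Sat(~alarm) = {Sync, Retry, Req, Grant}
Sat(~alarm -> crit) = {Grant, Wait, Reset}
AF (~alarm -> crit): least fixpoint, start Z0 = {Grant, Wait, Reset}, add states with every successor in Z. Already a fixed point.
Sat(AF (~alarm -> crit)) = {Grant, Wait, Reset}
E[alarm U AF (~alarm -> crit)]: least fixpoint, start Z0 = Sat(AF (~alarm -> crit)) = {Grant, Wait, Reset}, add states in Sat(alarm) with some successor in Z. Already a fixed point.
Sat(E[alarm U AF (~alarm -> crit)]) = {Grant, Wait, Reset}
E[crit U E[alarm U AF (~alarm -> crit)]]: least fixpoint, start Z0 = Sat(E[alarm U AF (~alarm -> crit)]) = {Grant, Wait, Reset}, add states in Sat(crit) with some successor in Z. Already a fixed point.
Sat(E[crit U E[alarm U AF (~alarm -> crit)]]) = {Grant, Wait, Reset}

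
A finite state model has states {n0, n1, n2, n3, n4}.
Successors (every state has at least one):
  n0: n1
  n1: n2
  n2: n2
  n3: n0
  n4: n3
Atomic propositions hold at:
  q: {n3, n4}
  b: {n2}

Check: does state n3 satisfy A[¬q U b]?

No

Sat(¬q) = {n0, n1, n2}
A[¬q U b]: least fixpoint, start Z0 = Sat(b) = {n2}, add states in Sat(¬q) with every successor in Z. Z1 = {n1, n2}; Z2 = {n0, n1, n2}; fixed.
Sat(A[¬q U b]) = {n0, n1, n2}
n3 ∉ Sat(A[¬q U b]) = {n0, n1, n2}, so the formula does not hold at n3.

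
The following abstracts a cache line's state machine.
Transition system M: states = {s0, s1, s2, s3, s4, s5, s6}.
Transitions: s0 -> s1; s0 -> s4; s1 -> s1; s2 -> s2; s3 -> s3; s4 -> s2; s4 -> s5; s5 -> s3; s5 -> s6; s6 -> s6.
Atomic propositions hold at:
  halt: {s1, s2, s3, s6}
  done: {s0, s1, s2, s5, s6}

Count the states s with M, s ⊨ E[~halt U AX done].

6

Sat(~halt) = {s0, s4, s5}
Sat(AX done) = {s : every successor in {s0, s1, s2, s5, s6}} = {s1, s2, s4, s6}
E[~halt U AX done]: least fixpoint, start Z0 = Sat(AX done) = {s1, s2, s4, s6}, add states in Sat(~halt) with some successor in Z. Z1 = {s0, s1, s2, s4, s5, s6}; fixed.
Sat(E[~halt U AX done]) = {s0, s1, s2, s4, s5, s6}
|Sat(E[~halt U AX done])| = |{s0, s1, s2, s4, s5, s6}| = 6.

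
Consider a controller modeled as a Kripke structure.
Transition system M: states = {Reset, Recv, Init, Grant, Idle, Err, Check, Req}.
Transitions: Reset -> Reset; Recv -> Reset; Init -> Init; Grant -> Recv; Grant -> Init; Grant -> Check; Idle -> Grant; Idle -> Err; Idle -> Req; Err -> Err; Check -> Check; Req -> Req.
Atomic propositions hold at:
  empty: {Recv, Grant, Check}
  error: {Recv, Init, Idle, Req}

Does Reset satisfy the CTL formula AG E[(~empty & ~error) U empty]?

No

Sat(~empty) = {Reset, Init, Idle, Err, Req}
Sat(~error) = {Reset, Grant, Err, Check}
Sat(~empty & ~error) = {Reset, Err}
E[(~empty & ~error) U empty]: least fixpoint, start Z0 = Sat(empty) = {Recv, Grant, Check}, add states in Sat(~empty & ~error) with some successor in Z. Already a fixed point.
Sat(E[(~empty & ~error) U empty]) = {Recv, Grant, Check}
AG E[(~empty & ~error) U empty]: greatest fixpoint, start Z0 = {Recv, Grant, Check}, keep only states in Sat with every successor in Z. Z1 = {Check}; fixed.
Sat(AG E[(~empty & ~error) U empty]) = {Check}
Reset ∉ Sat(AG E[(~empty & ~error) U empty]) = {Check}, so the formula does not hold at Reset.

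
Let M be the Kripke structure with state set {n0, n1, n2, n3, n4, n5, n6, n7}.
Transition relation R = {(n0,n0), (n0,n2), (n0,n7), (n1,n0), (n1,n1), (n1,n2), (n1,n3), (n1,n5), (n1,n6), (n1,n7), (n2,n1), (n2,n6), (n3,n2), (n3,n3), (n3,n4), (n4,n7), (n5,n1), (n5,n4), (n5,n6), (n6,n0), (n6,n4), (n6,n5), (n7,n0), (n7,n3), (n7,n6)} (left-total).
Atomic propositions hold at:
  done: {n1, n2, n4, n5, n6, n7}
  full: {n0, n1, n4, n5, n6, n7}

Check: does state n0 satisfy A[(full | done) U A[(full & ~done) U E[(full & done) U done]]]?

Sat(full | done) = {n0, n1, n2, n4, n5, n6, n7}
Sat(~done) = {n0, n3}
Sat(full & ~done) = {n0}
Sat(full & done) = {n1, n4, n5, n6, n7}
E[(full & done) U done]: least fixpoint, start Z0 = Sat(done) = {n1, n2, n4, n5, n6, n7}, add states in Sat(full & done) with some successor in Z. Already a fixed point.
Sat(E[(full & done) U done]) = {n1, n2, n4, n5, n6, n7}
A[(full & ~done) U E[(full & done) U done]]: least fixpoint, start Z0 = Sat(E[(full & done) U done]) = {n1, n2, n4, n5, n6, n7}, add states in Sat(full & ~done) with every successor in Z. Already a fixed point.
Sat(A[(full & ~done) U E[(full & done) U done]]) = {n1, n2, n4, n5, n6, n7}
A[(full | done) U A[(full & ~done) U E[(full & done) U done]]]: least fixpoint, start Z0 = Sat(A[(full & ~done) U E[(full & done) U done]]) = {n1, n2, n4, n5, n6, n7}, add states in Sat(full | done) with every successor in Z. Already a fixed point.
Sat(A[(full | done) U A[(full & ~done) U E[(full & done) U done]]]) = {n1, n2, n4, n5, n6, n7}
n0 ∉ Sat(A[(full | done) U A[(full & ~done) U E[(full & done) U done]]]) = {n1, n2, n4, n5, n6, n7}, so the formula does not hold at n0.

No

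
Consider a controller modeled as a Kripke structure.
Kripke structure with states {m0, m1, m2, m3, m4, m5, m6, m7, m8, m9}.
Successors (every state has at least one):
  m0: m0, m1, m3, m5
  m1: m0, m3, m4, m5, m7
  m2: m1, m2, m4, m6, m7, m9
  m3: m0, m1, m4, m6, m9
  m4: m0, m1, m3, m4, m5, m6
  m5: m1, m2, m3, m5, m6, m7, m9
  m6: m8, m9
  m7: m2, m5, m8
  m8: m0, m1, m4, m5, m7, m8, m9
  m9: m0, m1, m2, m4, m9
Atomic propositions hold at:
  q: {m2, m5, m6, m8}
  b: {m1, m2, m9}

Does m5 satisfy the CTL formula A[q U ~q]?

No

Sat(~q) = {m0, m1, m3, m4, m7, m9}
A[q U ~q]: least fixpoint, start Z0 = Sat(~q) = {m0, m1, m3, m4, m7, m9}, add states in Sat(q) with every successor in Z. Already a fixed point.
Sat(A[q U ~q]) = {m0, m1, m3, m4, m7, m9}
m5 ∉ Sat(A[q U ~q]) = {m0, m1, m3, m4, m7, m9}, so the formula does not hold at m5.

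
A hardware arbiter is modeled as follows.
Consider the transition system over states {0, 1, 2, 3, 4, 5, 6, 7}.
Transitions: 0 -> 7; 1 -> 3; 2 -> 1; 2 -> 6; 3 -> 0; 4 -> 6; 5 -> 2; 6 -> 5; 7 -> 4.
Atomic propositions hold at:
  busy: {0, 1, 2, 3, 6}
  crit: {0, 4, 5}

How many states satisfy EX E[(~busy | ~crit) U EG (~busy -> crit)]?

Sat(~busy) = {4, 5, 7}
Sat(~crit) = {1, 2, 3, 6, 7}
Sat(~busy | ~crit) = {1, 2, 3, 4, 5, 6, 7}
Sat(~busy -> crit) = {0, 1, 2, 3, 4, 5, 6}
EG (~busy -> crit): greatest fixpoint, start Z0 = {0, 1, 2, 3, 4, 5, 6}, keep only states in Sat with some successor in Z. Z1 = {1, 2, 3, 4, 5, 6}; Z2 = {1, 2, 4, 5, 6}; Z3 = {2, 4, 5, 6}; fixed.
Sat(EG (~busy -> crit)) = {2, 4, 5, 6}
E[(~busy | ~crit) U EG (~busy -> crit)]: least fixpoint, start Z0 = Sat(EG (~busy -> crit)) = {2, 4, 5, 6}, add states in Sat(~busy | ~crit) with some successor in Z. Z1 = {2, 4, 5, 6, 7}; fixed.
Sat(E[(~busy | ~crit) U EG (~busy -> crit)]) = {2, 4, 5, 6, 7}
Sat(EX E[(~busy | ~crit) U EG (~busy -> crit)]) = {s : some successor in {2, 4, 5, 6, 7}} = {0, 2, 4, 5, 6, 7}
|Sat(EX E[(~busy | ~crit) U EG (~busy -> crit)])| = |{0, 2, 4, 5, 6, 7}| = 6.

6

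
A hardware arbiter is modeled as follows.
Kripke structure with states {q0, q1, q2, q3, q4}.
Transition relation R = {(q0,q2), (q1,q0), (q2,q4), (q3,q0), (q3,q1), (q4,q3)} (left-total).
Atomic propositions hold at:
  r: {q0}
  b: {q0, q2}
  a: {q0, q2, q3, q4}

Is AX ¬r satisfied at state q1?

No

Sat(¬r) = {q1, q2, q3, q4}
Sat(AX ¬r) = {s : every successor in {q1, q2, q3, q4}} = {q0, q2, q4}
q1 ∉ Sat(AX ¬r) = {q0, q2, q4}, so the formula does not hold at q1.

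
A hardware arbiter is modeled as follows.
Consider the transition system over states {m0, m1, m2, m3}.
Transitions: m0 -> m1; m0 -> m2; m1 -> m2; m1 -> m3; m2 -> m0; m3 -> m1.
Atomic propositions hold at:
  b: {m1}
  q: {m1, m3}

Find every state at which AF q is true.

AF q: least fixpoint, start Z0 = {m1, m3}, add states with every successor in Z. Already a fixed point.
Sat(AF q) = {m1, m3}

{m1, m3}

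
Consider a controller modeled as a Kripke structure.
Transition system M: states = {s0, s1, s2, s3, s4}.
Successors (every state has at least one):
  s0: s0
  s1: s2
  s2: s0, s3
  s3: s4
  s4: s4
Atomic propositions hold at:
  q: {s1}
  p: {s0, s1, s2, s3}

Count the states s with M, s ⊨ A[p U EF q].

EF q: least fixpoint, start Z0 = {s1}, add states with some successor in Z. Already a fixed point.
Sat(EF q) = {s1}
A[p U EF q]: least fixpoint, start Z0 = Sat(EF q) = {s1}, add states in Sat(p) with every successor in Z. Already a fixed point.
Sat(A[p U EF q]) = {s1}
|Sat(A[p U EF q])| = |{s1}| = 1.

1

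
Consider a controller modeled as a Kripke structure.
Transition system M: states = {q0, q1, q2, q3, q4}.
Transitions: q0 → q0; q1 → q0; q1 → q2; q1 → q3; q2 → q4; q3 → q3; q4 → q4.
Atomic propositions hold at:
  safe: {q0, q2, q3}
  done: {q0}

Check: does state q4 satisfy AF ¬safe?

Sat(¬safe) = {q1, q4}
AF ¬safe: least fixpoint, start Z0 = {q1, q4}, add states with every successor in Z. Z1 = {q1, q2, q4}; fixed.
Sat(AF ¬safe) = {q1, q2, q4}
q4 ∈ Sat(AF ¬safe) = {q1, q2, q4}, so the formula holds at q4.

Yes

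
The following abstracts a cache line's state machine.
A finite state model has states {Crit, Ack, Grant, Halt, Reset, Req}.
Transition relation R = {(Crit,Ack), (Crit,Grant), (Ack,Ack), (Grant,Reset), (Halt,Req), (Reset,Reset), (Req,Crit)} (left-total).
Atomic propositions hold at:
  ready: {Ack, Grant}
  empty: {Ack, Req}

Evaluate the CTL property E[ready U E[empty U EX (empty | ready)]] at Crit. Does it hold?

Yes

Sat(empty | ready) = {Ack, Grant, Req}
Sat(EX (empty | ready)) = {s : some successor in {Ack, Grant, Req}} = {Crit, Ack, Halt}
E[empty U EX (empty | ready)]: least fixpoint, start Z0 = Sat(EX (empty | ready)) = {Crit, Ack, Halt}, add states in Sat(empty) with some successor in Z. Z1 = {Crit, Ack, Halt, Req}; fixed.
Sat(E[empty U EX (empty | ready)]) = {Crit, Ack, Halt, Req}
E[ready U E[empty U EX (empty | ready)]]: least fixpoint, start Z0 = Sat(E[empty U EX (empty | ready)]) = {Crit, Ack, Halt, Req}, add states in Sat(ready) with some successor in Z. Already a fixed point.
Sat(E[ready U E[empty U EX (empty | ready)]]) = {Crit, Ack, Halt, Req}
Crit ∈ Sat(E[ready U E[empty U EX (empty | ready)]]) = {Crit, Ack, Halt, Req}, so the formula holds at Crit.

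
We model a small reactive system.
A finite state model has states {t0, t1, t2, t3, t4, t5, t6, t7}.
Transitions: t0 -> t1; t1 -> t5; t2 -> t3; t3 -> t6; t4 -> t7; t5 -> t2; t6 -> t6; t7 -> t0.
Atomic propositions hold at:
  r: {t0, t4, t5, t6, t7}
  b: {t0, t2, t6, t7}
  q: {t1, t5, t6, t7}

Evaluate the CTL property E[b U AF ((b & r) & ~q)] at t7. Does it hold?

Sat(b & r) = {t0, t6, t7}
Sat(~q) = {t0, t2, t3, t4}
Sat((b & r) & ~q) = {t0}
AF ((b & r) & ~q): least fixpoint, start Z0 = {t0}, add states with every successor in Z. Z1 = {t0, t7}; Z2 = {t0, t4, t7}; fixed.
Sat(AF ((b & r) & ~q)) = {t0, t4, t7}
E[b U AF ((b & r) & ~q)]: least fixpoint, start Z0 = Sat(AF ((b & r) & ~q)) = {t0, t4, t7}, add states in Sat(b) with some successor in Z. Already a fixed point.
Sat(E[b U AF ((b & r) & ~q)]) = {t0, t4, t7}
t7 ∈ Sat(E[b U AF ((b & r) & ~q)]) = {t0, t4, t7}, so the formula holds at t7.

Yes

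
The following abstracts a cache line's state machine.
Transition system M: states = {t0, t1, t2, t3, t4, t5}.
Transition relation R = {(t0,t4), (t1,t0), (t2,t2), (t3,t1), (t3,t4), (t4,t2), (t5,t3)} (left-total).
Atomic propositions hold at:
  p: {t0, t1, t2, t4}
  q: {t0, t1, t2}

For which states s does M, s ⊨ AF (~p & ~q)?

{t3, t5}

Sat(~p) = {t3, t5}
Sat(~q) = {t3, t4, t5}
Sat(~p & ~q) = {t3, t5}
AF (~p & ~q): least fixpoint, start Z0 = {t3, t5}, add states with every successor in Z. Already a fixed point.
Sat(AF (~p & ~q)) = {t3, t5}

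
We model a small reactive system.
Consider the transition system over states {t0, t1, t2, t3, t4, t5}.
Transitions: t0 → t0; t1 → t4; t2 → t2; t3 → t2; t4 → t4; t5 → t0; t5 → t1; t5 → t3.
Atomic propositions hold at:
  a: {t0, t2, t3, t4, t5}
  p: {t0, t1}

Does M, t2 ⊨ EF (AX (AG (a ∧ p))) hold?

Sat(a ∧ p) = {t0}
AG (a ∧ p): greatest fixpoint, start Z0 = {t0}, keep only states in Sat with every successor in Z. Already a fixed point.
Sat(AG (a ∧ p)) = {t0}
Sat(AX (AG (a ∧ p))) = {s : every successor in {t0}} = {t0}
EF (AX (AG (a ∧ p))): least fixpoint, start Z0 = {t0}, add states with some successor in Z. Z1 = {t0, t5}; fixed.
Sat(EF (AX (AG (a ∧ p)))) = {t0, t5}
t2 ∉ Sat(EF (AX (AG (a ∧ p)))) = {t0, t5}, so the formula does not hold at t2.

No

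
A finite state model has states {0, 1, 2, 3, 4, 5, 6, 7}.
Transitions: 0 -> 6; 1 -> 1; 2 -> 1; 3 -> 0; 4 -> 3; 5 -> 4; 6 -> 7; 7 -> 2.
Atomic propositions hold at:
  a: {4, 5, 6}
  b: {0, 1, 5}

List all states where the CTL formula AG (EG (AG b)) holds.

AG b: greatest fixpoint, start Z0 = {0, 1, 5}, keep only states in Sat with every successor in Z. Z1 = {1}; fixed.
Sat(AG b) = {1}
EG (AG b): greatest fixpoint, start Z0 = {1}, keep only states in Sat with some successor in Z. Already a fixed point.
Sat(EG (AG b)) = {1}
AG (EG (AG b)): greatest fixpoint, start Z0 = {1}, keep only states in Sat with every successor in Z. Already a fixed point.
Sat(AG (EG (AG b))) = {1}

{1}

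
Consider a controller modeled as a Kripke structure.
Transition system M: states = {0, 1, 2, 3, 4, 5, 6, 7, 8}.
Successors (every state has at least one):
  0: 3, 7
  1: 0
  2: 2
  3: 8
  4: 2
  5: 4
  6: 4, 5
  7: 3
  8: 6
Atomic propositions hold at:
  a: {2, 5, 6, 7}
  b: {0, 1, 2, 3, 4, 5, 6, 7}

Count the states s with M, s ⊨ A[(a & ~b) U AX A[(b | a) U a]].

Sat(~b) = {8}
Sat(a & ~b) = ∅
Sat(b | a) = {0, 1, 2, 3, 4, 5, 6, 7}
A[(b | a) U a]: least fixpoint, start Z0 = Sat(a) = {2, 5, 6, 7}, add states in Sat(b | a) with every successor in Z. Z1 = {2, 4, 5, 6, 7}; fixed.
Sat(A[(b | a) U a]) = {2, 4, 5, 6, 7}
Sat(AX A[(b | a) U a]) = {s : every successor in {2, 4, 5, 6, 7}} = {2, 4, 5, 6, 8}
A[(a & ~b) U AX A[(b | a) U a]]: least fixpoint, start Z0 = Sat(AX A[(b | a) U a]) = {2, 4, 5, 6, 8}, add states in Sat(a & ~b) with every successor in Z. Already a fixed point.
Sat(A[(a & ~b) U AX A[(b | a) U a]]) = {2, 4, 5, 6, 8}
|Sat(A[(a & ~b) U AX A[(b | a) U a]])| = |{2, 4, 5, 6, 8}| = 5.

5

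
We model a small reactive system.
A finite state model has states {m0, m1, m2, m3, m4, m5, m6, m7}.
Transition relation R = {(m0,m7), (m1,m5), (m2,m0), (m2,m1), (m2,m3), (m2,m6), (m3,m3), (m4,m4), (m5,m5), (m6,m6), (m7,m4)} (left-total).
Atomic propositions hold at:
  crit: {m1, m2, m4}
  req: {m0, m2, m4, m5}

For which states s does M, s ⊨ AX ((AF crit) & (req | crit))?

{m4, m7}

AF crit: least fixpoint, start Z0 = {m1, m2, m4}, add states with every successor in Z. Z1 = {m1, m2, m4, m7}; Z2 = {m0, m1, m2, m4, m7}; fixed.
Sat(AF crit) = {m0, m1, m2, m4, m7}
Sat(req | crit) = {m0, m1, m2, m4, m5}
Sat((AF crit) & (req | crit)) = {m0, m1, m2, m4}
Sat(AX ((AF crit) & (req | crit))) = {s : every successor in {m0, m1, m2, m4}} = {m4, m7}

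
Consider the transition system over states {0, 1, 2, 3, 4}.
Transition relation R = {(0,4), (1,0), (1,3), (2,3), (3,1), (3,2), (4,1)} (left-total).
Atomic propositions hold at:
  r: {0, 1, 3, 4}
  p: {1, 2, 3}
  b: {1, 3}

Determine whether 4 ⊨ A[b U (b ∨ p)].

Sat(b ∨ p) = {1, 2, 3}
A[b U (b ∨ p)]: least fixpoint, start Z0 = Sat((b ∨ p)) = {1, 2, 3}, add states in Sat(b) with every successor in Z. Already a fixed point.
Sat(A[b U (b ∨ p)]) = {1, 2, 3}
4 ∉ Sat(A[b U (b ∨ p)]) = {1, 2, 3}, so the formula does not hold at 4.

No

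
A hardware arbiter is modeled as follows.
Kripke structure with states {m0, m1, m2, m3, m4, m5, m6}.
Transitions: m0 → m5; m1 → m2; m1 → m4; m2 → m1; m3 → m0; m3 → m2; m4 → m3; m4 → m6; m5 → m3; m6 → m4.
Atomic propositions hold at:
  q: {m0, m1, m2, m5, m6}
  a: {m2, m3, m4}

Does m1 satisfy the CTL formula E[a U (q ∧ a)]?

Sat(q ∧ a) = {m2}
E[a U (q ∧ a)]: least fixpoint, start Z0 = Sat((q ∧ a)) = {m2}, add states in Sat(a) with some successor in Z. Z1 = {m2, m3}; Z2 = {m2, m3, m4}; fixed.
Sat(E[a U (q ∧ a)]) = {m2, m3, m4}
m1 ∉ Sat(E[a U (q ∧ a)]) = {m2, m3, m4}, so the formula does not hold at m1.

No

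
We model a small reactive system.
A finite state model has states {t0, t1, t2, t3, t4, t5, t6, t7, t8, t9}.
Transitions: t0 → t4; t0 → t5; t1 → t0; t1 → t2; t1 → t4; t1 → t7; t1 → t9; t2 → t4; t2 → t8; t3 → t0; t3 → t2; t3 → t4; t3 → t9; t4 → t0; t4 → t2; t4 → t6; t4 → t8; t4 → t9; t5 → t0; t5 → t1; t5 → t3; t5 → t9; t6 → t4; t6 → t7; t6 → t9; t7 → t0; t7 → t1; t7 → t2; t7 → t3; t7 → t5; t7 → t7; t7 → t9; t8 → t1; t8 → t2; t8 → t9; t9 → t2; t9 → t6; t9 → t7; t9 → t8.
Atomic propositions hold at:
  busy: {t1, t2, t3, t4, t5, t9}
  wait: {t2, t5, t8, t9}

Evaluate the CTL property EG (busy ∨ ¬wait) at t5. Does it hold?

Sat(¬wait) = {t0, t1, t3, t4, t6, t7}
Sat(busy ∨ ¬wait) = {t0, t1, t2, t3, t4, t5, t6, t7, t9}
EG (busy ∨ ¬wait): greatest fixpoint, start Z0 = {t0, t1, t2, t3, t4, t5, t6, t7, t9}, keep only states in Sat with some successor in Z. Already a fixed point.
Sat(EG (busy ∨ ¬wait)) = {t0, t1, t2, t3, t4, t5, t6, t7, t9}
t5 ∈ Sat(EG (busy ∨ ¬wait)) = {t0, t1, t2, t3, t4, t5, t6, t7, t9}, so the formula holds at t5.

Yes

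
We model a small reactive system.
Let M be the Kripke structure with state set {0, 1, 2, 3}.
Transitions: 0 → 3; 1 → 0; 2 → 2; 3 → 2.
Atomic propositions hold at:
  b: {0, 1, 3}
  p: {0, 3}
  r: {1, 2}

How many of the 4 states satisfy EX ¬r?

2

Sat(¬r) = {0, 3}
Sat(EX ¬r) = {s : some successor in {0, 3}} = {0, 1}
|Sat(EX ¬r)| = |{0, 1}| = 2.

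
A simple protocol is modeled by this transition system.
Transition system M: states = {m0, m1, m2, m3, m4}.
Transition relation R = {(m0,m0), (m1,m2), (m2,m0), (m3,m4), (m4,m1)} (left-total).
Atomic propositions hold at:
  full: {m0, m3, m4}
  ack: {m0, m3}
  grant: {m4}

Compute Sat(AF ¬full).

Sat(¬full) = {m1, m2}
AF ¬full: least fixpoint, start Z0 = {m1, m2}, add states with every successor in Z. Z1 = {m1, m2, m4}; Z2 = {m1, m2, m3, m4}; fixed.
Sat(AF ¬full) = {m1, m2, m3, m4}

{m1, m2, m3, m4}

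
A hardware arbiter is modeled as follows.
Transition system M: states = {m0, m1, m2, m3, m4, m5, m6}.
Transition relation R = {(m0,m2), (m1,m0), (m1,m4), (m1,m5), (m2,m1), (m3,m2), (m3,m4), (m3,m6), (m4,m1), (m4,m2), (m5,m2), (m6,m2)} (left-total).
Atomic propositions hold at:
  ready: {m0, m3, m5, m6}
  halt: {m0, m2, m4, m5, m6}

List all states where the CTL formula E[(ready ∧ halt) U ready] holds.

{m0, m3, m5, m6}

Sat(ready ∧ halt) = {m0, m5, m6}
E[(ready ∧ halt) U ready]: least fixpoint, start Z0 = Sat(ready) = {m0, m3, m5, m6}, add states in Sat(ready ∧ halt) with some successor in Z. Already a fixed point.
Sat(E[(ready ∧ halt) U ready]) = {m0, m3, m5, m6}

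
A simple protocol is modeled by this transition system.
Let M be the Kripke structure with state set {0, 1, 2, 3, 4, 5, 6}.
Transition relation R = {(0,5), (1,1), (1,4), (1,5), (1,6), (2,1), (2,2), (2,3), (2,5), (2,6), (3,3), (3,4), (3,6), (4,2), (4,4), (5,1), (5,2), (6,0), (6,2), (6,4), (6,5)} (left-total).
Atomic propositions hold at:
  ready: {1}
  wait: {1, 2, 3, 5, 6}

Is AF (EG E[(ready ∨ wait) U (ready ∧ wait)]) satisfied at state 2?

Yes

Sat(ready ∨ wait) = {1, 2, 3, 5, 6}
Sat(ready ∧ wait) = {1}
E[(ready ∨ wait) U (ready ∧ wait)]: least fixpoint, start Z0 = Sat((ready ∧ wait)) = {1}, add states in Sat(ready ∨ wait) with some successor in Z. Z1 = {1, 2, 5}; Z2 = {1, 2, 5, 6}; Z3 = {1, 2, 3, 5, 6}; fixed.
Sat(E[(ready ∨ wait) U (ready ∧ wait)]) = {1, 2, 3, 5, 6}
EG E[(ready ∨ wait) U (ready ∧ wait)]: greatest fixpoint, start Z0 = {1, 2, 3, 5, 6}, keep only states in Sat with some successor in Z. Already a fixed point.
Sat(EG E[(ready ∨ wait) U (ready ∧ wait)]) = {1, 2, 3, 5, 6}
AF (EG E[(ready ∨ wait) U (ready ∧ wait)]): least fixpoint, start Z0 = {1, 2, 3, 5, 6}, add states with every successor in Z. Z1 = {0, 1, 2, 3, 5, 6}; fixed.
Sat(AF (EG E[(ready ∨ wait) U (ready ∧ wait)])) = {0, 1, 2, 3, 5, 6}
2 ∈ Sat(AF (EG E[(ready ∨ wait) U (ready ∧ wait)])) = {0, 1, 2, 3, 5, 6}, so the formula holds at 2.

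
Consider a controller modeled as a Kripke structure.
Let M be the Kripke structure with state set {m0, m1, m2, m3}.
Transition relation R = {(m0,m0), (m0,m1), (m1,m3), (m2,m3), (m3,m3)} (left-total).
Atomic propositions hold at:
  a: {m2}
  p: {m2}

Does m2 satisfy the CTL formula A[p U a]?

A[p U a]: least fixpoint, start Z0 = Sat(a) = {m2}, add states in Sat(p) with every successor in Z. Already a fixed point.
Sat(A[p U a]) = {m2}
m2 ∈ Sat(A[p U a]) = {m2}, so the formula holds at m2.

Yes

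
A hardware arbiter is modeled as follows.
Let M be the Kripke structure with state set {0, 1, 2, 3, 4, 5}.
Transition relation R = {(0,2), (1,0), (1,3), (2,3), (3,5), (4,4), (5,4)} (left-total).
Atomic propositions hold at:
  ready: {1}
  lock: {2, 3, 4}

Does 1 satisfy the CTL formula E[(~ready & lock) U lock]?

No

Sat(~ready) = {0, 2, 3, 4, 5}
Sat(~ready & lock) = {2, 3, 4}
E[(~ready & lock) U lock]: least fixpoint, start Z0 = Sat(lock) = {2, 3, 4}, add states in Sat(~ready & lock) with some successor in Z. Already a fixed point.
Sat(E[(~ready & lock) U lock]) = {2, 3, 4}
1 ∉ Sat(E[(~ready & lock) U lock]) = {2, 3, 4}, so the formula does not hold at 1.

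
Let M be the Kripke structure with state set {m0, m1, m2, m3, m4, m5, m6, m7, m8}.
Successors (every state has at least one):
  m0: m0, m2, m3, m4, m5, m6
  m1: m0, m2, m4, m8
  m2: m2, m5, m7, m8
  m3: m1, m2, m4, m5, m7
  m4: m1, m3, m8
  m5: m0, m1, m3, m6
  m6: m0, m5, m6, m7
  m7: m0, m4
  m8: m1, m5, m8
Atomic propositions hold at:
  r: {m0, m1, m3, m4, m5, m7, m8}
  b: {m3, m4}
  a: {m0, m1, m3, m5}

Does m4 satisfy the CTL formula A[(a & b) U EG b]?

Sat(a & b) = {m3}
EG b: greatest fixpoint, start Z0 = {m3, m4}, keep only states in Sat with some successor in Z. Already a fixed point.
Sat(EG b) = {m3, m4}
A[(a & b) U EG b]: least fixpoint, start Z0 = Sat(EG b) = {m3, m4}, add states in Sat(a & b) with every successor in Z. Already a fixed point.
Sat(A[(a & b) U EG b]) = {m3, m4}
m4 ∈ Sat(A[(a & b) U EG b]) = {m3, m4}, so the formula holds at m4.

Yes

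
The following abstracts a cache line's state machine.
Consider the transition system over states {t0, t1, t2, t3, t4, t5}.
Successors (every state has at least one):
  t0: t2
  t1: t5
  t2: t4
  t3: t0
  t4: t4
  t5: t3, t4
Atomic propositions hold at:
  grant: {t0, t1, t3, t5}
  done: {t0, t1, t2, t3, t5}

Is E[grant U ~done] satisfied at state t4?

Yes

Sat(~done) = {t4}
E[grant U ~done]: least fixpoint, start Z0 = Sat(~done) = {t4}, add states in Sat(grant) with some successor in Z. Z1 = {t4, t5}; Z2 = {t1, t4, t5}; fixed.
Sat(E[grant U ~done]) = {t1, t4, t5}
t4 ∈ Sat(E[grant U ~done]) = {t1, t4, t5}, so the formula holds at t4.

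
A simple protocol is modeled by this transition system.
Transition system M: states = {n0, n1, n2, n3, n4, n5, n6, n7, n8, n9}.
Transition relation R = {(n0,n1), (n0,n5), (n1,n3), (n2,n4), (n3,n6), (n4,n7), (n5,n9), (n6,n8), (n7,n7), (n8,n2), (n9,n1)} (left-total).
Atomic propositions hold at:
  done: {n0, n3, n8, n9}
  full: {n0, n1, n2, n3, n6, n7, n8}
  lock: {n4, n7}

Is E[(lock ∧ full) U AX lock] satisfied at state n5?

Sat(lock ∧ full) = {n7}
Sat(AX lock) = {s : every successor in {n4, n7}} = {n2, n4, n7}
E[(lock ∧ full) U AX lock]: least fixpoint, start Z0 = Sat(AX lock) = {n2, n4, n7}, add states in Sat(lock ∧ full) with some successor in Z. Already a fixed point.
Sat(E[(lock ∧ full) U AX lock]) = {n2, n4, n7}
n5 ∉ Sat(E[(lock ∧ full) U AX lock]) = {n2, n4, n7}, so the formula does not hold at n5.

No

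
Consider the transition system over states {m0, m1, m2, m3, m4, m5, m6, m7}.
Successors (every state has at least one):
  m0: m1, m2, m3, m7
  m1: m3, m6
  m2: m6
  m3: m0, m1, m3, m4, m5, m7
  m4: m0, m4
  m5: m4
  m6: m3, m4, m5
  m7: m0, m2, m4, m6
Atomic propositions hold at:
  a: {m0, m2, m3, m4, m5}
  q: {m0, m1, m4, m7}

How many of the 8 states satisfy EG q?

3

EG q: greatest fixpoint, start Z0 = {m0, m1, m4, m7}, keep only states in Sat with some successor in Z. Z1 = {m0, m4, m7}; fixed.
Sat(EG q) = {m0, m4, m7}
|Sat(EG q)| = |{m0, m4, m7}| = 3.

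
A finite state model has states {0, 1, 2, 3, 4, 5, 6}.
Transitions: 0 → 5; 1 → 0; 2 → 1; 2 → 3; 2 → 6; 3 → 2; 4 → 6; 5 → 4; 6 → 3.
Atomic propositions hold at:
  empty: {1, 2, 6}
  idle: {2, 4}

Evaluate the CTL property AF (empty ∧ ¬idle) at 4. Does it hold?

Sat(¬idle) = {0, 1, 3, 5, 6}
Sat(empty ∧ ¬idle) = {1, 6}
AF (empty ∧ ¬idle): least fixpoint, start Z0 = {1, 6}, add states with every successor in Z. Z1 = {1, 4, 6}; Z2 = {1, 4, 5, 6}; Z3 = {0, 1, 4, 5, 6}; fixed.
Sat(AF (empty ∧ ¬idle)) = {0, 1, 4, 5, 6}
4 ∈ Sat(AF (empty ∧ ¬idle)) = {0, 1, 4, 5, 6}, so the formula holds at 4.

Yes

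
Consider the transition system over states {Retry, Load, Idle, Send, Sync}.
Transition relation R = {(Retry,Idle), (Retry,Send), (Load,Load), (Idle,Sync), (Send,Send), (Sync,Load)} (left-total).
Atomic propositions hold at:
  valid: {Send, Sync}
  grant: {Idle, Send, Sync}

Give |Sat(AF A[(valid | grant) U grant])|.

4

Sat(valid | grant) = {Idle, Send, Sync}
A[(valid | grant) U grant]: least fixpoint, start Z0 = Sat(grant) = {Idle, Send, Sync}, add states in Sat(valid | grant) with every successor in Z. Already a fixed point.
Sat(A[(valid | grant) U grant]) = {Idle, Send, Sync}
AF A[(valid | grant) U grant]: least fixpoint, start Z0 = {Idle, Send, Sync}, add states with every successor in Z. Z1 = {Retry, Idle, Send, Sync}; fixed.
Sat(AF A[(valid | grant) U grant]) = {Retry, Idle, Send, Sync}
|Sat(AF A[(valid | grant) U grant])| = |{Retry, Idle, Send, Sync}| = 4.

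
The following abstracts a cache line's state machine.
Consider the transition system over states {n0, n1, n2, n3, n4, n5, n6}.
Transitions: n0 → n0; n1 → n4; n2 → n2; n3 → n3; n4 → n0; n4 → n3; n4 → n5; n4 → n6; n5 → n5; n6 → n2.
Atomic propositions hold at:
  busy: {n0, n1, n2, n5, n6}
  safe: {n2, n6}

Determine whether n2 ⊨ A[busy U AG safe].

Yes

AG safe: greatest fixpoint, start Z0 = {n2, n6}, keep only states in Sat with every successor in Z. Already a fixed point.
Sat(AG safe) = {n2, n6}
A[busy U AG safe]: least fixpoint, start Z0 = Sat(AG safe) = {n2, n6}, add states in Sat(busy) with every successor in Z. Already a fixed point.
Sat(A[busy U AG safe]) = {n2, n6}
n2 ∈ Sat(A[busy U AG safe]) = {n2, n6}, so the formula holds at n2.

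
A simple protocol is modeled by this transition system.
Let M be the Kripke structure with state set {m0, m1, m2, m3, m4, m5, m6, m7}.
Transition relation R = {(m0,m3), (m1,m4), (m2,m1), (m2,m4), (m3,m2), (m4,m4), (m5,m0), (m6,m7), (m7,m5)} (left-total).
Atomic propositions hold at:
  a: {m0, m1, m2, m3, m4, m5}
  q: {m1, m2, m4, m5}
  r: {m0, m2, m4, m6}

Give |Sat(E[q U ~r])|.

Sat(~r) = {m1, m3, m5, m7}
E[q U ~r]: least fixpoint, start Z0 = Sat(~r) = {m1, m3, m5, m7}, add states in Sat(q) with some successor in Z. Z1 = {m1, m2, m3, m5, m7}; fixed.
Sat(E[q U ~r]) = {m1, m2, m3, m5, m7}
|Sat(E[q U ~r])| = |{m1, m2, m3, m5, m7}| = 5.

5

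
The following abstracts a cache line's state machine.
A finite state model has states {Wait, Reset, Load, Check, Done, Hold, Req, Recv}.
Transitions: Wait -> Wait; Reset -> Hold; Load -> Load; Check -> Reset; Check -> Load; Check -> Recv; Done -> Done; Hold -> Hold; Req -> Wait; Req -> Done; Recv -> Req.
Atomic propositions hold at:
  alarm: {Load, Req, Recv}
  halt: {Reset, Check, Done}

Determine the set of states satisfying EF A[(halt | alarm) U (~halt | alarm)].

{Wait, Reset, Load, Check, Hold, Req, Recv}

Sat(halt | alarm) = {Reset, Load, Check, Done, Req, Recv}
Sat(~halt) = {Wait, Load, Hold, Req, Recv}
Sat(~halt | alarm) = {Wait, Load, Hold, Req, Recv}
A[(halt | alarm) U (~halt | alarm)]: least fixpoint, start Z0 = Sat((~halt | alarm)) = {Wait, Load, Hold, Req, Recv}, add states in Sat(halt | alarm) with every successor in Z. Z1 = {Wait, Reset, Load, Hold, Req, Recv}; Z2 = {Wait, Reset, Load, Check, Hold, Req, Recv}; fixed.
Sat(A[(halt | alarm) U (~halt | alarm)]) = {Wait, Reset, Load, Check, Hold, Req, Recv}
EF A[(halt | alarm) U (~halt | alarm)]: least fixpoint, start Z0 = {Wait, Reset, Load, Check, Hold, Req, Recv}, add states with some successor in Z. Already a fixed point.
Sat(EF A[(halt | alarm) U (~halt | alarm)]) = {Wait, Reset, Load, Check, Hold, Req, Recv}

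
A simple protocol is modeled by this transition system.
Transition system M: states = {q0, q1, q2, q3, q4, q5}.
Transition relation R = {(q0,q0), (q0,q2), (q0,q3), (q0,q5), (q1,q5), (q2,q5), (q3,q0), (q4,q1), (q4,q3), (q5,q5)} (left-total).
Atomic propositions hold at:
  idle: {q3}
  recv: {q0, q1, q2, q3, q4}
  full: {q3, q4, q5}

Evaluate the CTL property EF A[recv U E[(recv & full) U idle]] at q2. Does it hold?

No

Sat(recv & full) = {q3, q4}
E[(recv & full) U idle]: least fixpoint, start Z0 = Sat(idle) = {q3}, add states in Sat(recv & full) with some successor in Z. Z1 = {q3, q4}; fixed.
Sat(E[(recv & full) U idle]) = {q3, q4}
A[recv U E[(recv & full) U idle]]: least fixpoint, start Z0 = Sat(E[(recv & full) U idle]) = {q3, q4}, add states in Sat(recv) with every successor in Z. Already a fixed point.
Sat(A[recv U E[(recv & full) U idle]]) = {q3, q4}
EF A[recv U E[(recv & full) U idle]]: least fixpoint, start Z0 = {q3, q4}, add states with some successor in Z. Z1 = {q0, q3, q4}; fixed.
Sat(EF A[recv U E[(recv & full) U idle]]) = {q0, q3, q4}
q2 ∉ Sat(EF A[recv U E[(recv & full) U idle]]) = {q0, q3, q4}, so the formula does not hold at q2.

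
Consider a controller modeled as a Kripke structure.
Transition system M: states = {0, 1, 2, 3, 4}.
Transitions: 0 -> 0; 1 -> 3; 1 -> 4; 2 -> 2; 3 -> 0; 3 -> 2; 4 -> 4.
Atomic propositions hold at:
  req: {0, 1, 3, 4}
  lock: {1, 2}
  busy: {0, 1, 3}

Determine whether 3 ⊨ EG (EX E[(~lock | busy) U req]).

Sat(~lock) = {0, 3, 4}
Sat(~lock | busy) = {0, 1, 3, 4}
E[(~lock | busy) U req]: least fixpoint, start Z0 = Sat(req) = {0, 1, 3, 4}, add states in Sat(~lock | busy) with some successor in Z. Already a fixed point.
Sat(E[(~lock | busy) U req]) = {0, 1, 3, 4}
Sat(EX E[(~lock | busy) U req]) = {s : some successor in {0, 1, 3, 4}} = {0, 1, 3, 4}
EG (EX E[(~lock | busy) U req]): greatest fixpoint, start Z0 = {0, 1, 3, 4}, keep only states in Sat with some successor in Z. Already a fixed point.
Sat(EG (EX E[(~lock | busy) U req])) = {0, 1, 3, 4}
3 ∈ Sat(EG (EX E[(~lock | busy) U req])) = {0, 1, 3, 4}, so the formula holds at 3.

Yes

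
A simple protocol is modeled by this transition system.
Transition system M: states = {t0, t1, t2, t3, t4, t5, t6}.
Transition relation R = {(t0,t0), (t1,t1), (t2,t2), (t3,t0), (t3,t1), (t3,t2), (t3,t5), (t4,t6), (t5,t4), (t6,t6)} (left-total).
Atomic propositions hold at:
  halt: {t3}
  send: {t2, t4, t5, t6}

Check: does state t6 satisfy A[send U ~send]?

No

Sat(~send) = {t0, t1, t3}
A[send U ~send]: least fixpoint, start Z0 = Sat(~send) = {t0, t1, t3}, add states in Sat(send) with every successor in Z. Already a fixed point.
Sat(A[send U ~send]) = {t0, t1, t3}
t6 ∉ Sat(A[send U ~send]) = {t0, t1, t3}, so the formula does not hold at t6.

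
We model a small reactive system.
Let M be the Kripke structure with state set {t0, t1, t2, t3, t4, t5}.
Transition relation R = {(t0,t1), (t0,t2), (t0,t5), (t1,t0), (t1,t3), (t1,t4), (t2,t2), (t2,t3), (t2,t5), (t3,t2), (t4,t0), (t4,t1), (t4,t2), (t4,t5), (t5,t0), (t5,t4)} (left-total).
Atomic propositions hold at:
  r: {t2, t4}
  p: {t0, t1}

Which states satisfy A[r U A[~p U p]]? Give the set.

Sat(~p) = {t2, t3, t4, t5}
A[~p U p]: least fixpoint, start Z0 = Sat(p) = {t0, t1}, add states in Sat(~p) with every successor in Z. Already a fixed point.
Sat(A[~p U p]) = {t0, t1}
A[r U A[~p U p]]: least fixpoint, start Z0 = Sat(A[~p U p]) = {t0, t1}, add states in Sat(r) with every successor in Z. Already a fixed point.
Sat(A[r U A[~p U p]]) = {t0, t1}

{t0, t1}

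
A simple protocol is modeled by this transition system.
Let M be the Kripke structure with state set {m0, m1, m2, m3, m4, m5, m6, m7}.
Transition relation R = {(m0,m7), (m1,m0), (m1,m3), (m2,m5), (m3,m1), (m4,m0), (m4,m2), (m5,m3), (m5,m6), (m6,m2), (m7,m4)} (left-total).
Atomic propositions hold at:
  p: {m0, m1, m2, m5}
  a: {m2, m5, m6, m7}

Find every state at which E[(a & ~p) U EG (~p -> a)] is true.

{m2, m5, m6}

Sat(~p) = {m3, m4, m6, m7}
Sat(a & ~p) = {m6, m7}
Sat(~p -> a) = {m0, m1, m2, m5, m6, m7}
EG (~p -> a): greatest fixpoint, start Z0 = {m0, m1, m2, m5, m6, m7}, keep only states in Sat with some successor in Z. Z1 = {m0, m1, m2, m5, m6}; Z2 = {m1, m2, m5, m6}; Z3 = {m2, m5, m6}; fixed.
Sat(EG (~p -> a)) = {m2, m5, m6}
E[(a & ~p) U EG (~p -> a)]: least fixpoint, start Z0 = Sat(EG (~p -> a)) = {m2, m5, m6}, add states in Sat(a & ~p) with some successor in Z. Already a fixed point.
Sat(E[(a & ~p) U EG (~p -> a)]) = {m2, m5, m6}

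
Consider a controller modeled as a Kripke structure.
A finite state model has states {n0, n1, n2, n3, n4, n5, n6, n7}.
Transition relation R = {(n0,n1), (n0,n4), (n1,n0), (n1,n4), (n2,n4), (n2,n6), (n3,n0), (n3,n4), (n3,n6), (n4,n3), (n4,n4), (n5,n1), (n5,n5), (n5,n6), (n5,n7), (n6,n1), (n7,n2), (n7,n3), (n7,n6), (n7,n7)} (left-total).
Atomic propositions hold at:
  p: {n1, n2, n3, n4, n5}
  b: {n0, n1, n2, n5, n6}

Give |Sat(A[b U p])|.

7

A[b U p]: least fixpoint, start Z0 = Sat(p) = {n1, n2, n3, n4, n5}, add states in Sat(b) with every successor in Z. Z1 = {n0, n1, n2, n3, n4, n5, n6}; fixed.
Sat(A[b U p]) = {n0, n1, n2, n3, n4, n5, n6}
|Sat(A[b U p])| = |{n0, n1, n2, n3, n4, n5, n6}| = 7.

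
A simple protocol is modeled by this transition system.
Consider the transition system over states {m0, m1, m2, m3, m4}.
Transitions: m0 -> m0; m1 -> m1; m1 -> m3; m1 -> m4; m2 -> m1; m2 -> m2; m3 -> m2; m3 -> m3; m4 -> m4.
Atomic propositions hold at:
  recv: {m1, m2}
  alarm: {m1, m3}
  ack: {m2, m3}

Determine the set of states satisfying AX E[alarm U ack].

{m2, m3}

E[alarm U ack]: least fixpoint, start Z0 = Sat(ack) = {m2, m3}, add states in Sat(alarm) with some successor in Z. Z1 = {m1, m2, m3}; fixed.
Sat(E[alarm U ack]) = {m1, m2, m3}
Sat(AX E[alarm U ack]) = {s : every successor in {m1, m2, m3}} = {m2, m3}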